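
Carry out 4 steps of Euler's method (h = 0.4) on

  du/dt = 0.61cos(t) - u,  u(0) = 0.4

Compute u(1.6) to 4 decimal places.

Euler: u_{n+1} = u_n + h·f(t_n, u_n).
t=0.000000, u=0.400000: f=0.210000 → u ← 0.400000 + 0.4·0.210000 = 0.484000
t=0.400000, u=0.484000: f=0.077847 → u ← 0.484000 + 0.4·0.077847 = 0.515139
t=0.800000, u=0.515139: f=-0.090148 → u ← 0.515139 + 0.4·(-0.090148) = 0.479080
t=1.200000, u=0.479080: f=-0.258042 → u ← 0.479080 + 0.4·(-0.258042) = 0.375863
u(1.6) ≈ 0.3759

0.3759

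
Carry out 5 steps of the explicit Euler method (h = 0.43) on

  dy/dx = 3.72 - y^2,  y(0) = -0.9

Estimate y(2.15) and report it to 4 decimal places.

Euler: y_{n+1} = y_n + h·f(x_n, y_n).
x=0.000000, y=-0.900000: f=2.910000 → y ← -0.900000 + 0.43·2.910000 = 0.351300
x=0.430000, y=0.351300: f=3.596588 → y ← 0.351300 + 0.43·3.596588 = 1.897833
x=0.860000, y=1.897833: f=0.118230 → y ← 1.897833 + 0.43·0.118230 = 1.948672
x=1.290000, y=1.948672: f=-0.077322 → y ← 1.948672 + 0.43·(-0.077322) = 1.915423
x=1.720000, y=1.915423: f=0.051153 → y ← 1.915423 + 0.43·0.051153 = 1.937419
y(2.15) ≈ 1.9374

1.9374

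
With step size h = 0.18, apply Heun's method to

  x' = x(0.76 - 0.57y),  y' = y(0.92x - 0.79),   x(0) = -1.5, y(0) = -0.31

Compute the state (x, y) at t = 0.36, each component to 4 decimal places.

Heun on (x,y): k1 = f(t_n, state_n); k2 = f(t_n + h, state_n + h·k1); state_{n+1} = state_n + (h/2)·(k1 + k2).
0.000000: (-1.500000, -0.310000)
  k1 = (-1.405050, 0.672700)
  predictor → (-1.752909, -0.188914)
  k2 = (-1.520966, 0.453899)
  → (-1.763341, -0.208606)
0.180000: (-1.763341, -0.208606)
  k1 = (-1.549810, 0.503215)
  predictor → (-2.042307, -0.118027)
  k2 = (-1.689551, 0.315006)
  → (-2.054884, -0.134966)
(x(0.36), y(0.36)) ≈ (-2.0549, -0.1350)

-2.0549, -0.1350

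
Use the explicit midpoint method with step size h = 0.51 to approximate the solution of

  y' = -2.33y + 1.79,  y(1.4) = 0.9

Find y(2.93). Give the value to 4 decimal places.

0.7865

Midpoint: k1 = f(x_n, y_n); k2 = f(x_n + h/2, y_n + (h/2)·k1); y_{n+1} = y_n + h·k2.
x=1.400000, y=0.900000:
  k1 = f(1.400000, 0.900000) = -0.307000
  k2 = f(1.655000, 0.821715) = -0.124596
  y ← 0.900000 + 0.51·(-0.124596) = 0.836456
x=1.910000, y=0.836456:
  k1 = f(1.910000, 0.836456) = -0.158943
  k2 = f(2.165000, 0.795926) = -0.064507
  y ← 0.836456 + 0.51·(-0.064507) = 0.803558
x=2.420000, y=0.803558:
  k1 = f(2.420000, 0.803558) = -0.082289
  k2 = f(2.675000, 0.782574) = -0.033397
  y ← 0.803558 + 0.51·(-0.033397) = 0.786525
y(2.93) ≈ 0.7865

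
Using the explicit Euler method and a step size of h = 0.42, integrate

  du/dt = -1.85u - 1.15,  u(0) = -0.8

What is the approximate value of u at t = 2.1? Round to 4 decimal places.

-0.6217

Euler: u_{n+1} = u_n + h·f(t_n, u_n).
t=0.000000, u=-0.800000: f=0.330000 → u ← -0.800000 + 0.42·0.330000 = -0.661400
t=0.420000, u=-0.661400: f=0.073590 → u ← -0.661400 + 0.42·0.073590 = -0.630492
t=0.840000, u=-0.630492: f=0.016411 → u ← -0.630492 + 0.42·0.016411 = -0.623600
t=1.260000, u=-0.623600: f=0.003660 → u ← -0.623600 + 0.42·0.003660 = -0.622063
t=1.680000, u=-0.622063: f=0.000816 → u ← -0.622063 + 0.42·0.000816 = -0.621720
u(2.1) ≈ -0.6217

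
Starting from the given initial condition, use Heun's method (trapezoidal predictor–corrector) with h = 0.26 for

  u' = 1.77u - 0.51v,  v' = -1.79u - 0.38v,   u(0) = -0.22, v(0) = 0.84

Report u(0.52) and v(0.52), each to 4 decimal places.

Heun on (u,v): k1 = f(t_n, state_n); k2 = f(t_n + h, state_n + h·k1); state_{n+1} = state_n + (h/2)·(k1 + k2).
0.000000: (-0.220000, 0.840000)
  k1 = (-0.817800, 0.074600)
  predictor → (-0.432628, 0.859396)
  k2 = (-1.204044, 0.447834)
  → (-0.482840, 0.907916)
0.260000: (-0.482840, 0.907916)
  k1 = (-1.317664, 0.519275)
  predictor → (-0.825432, 1.042928)
  k2 = (-1.992908, 1.081211)
  → (-0.913214, 1.115980)
(u(0.52), v(0.52)) ≈ (-0.9132, 1.1160)

-0.9132, 1.1160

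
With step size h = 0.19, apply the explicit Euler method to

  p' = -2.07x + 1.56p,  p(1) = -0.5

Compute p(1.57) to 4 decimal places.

-2.8999

Euler: p_{n+1} = p_n + h·f(x_n, p_n).
x=1.000000, p=-0.500000: f=-2.850000 → p ← -0.500000 + 0.19·(-2.850000) = -1.041500
x=1.190000, p=-1.041500: f=-4.088040 → p ← -1.041500 + 0.19·(-4.088040) = -1.818228
x=1.380000, p=-1.818228: f=-5.693035 → p ← -1.818228 + 0.19·(-5.693035) = -2.899904
p(1.57) ≈ -2.8999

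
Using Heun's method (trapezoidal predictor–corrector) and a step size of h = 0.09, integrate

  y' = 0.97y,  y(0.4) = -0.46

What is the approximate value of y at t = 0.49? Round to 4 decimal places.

-0.5019

Heun: k1 = f(t_n, y_n); k2 = f(t_n + h, y_n + h·k1); y_{n+1} = y_n + (h/2)·(k1 + k2).
t=0.400000, y=-0.460000:
  k1 = f(0.400000, -0.460000) = -0.446200
  k2 = f(0.490000, -0.500158) = -0.485153
  y ← -0.460000 + (0.09/2)·(-0.446200 + (-0.485153)) = -0.501911
y(0.49) ≈ -0.5019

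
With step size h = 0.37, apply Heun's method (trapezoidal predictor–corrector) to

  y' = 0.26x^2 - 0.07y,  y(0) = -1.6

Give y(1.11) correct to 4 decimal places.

Heun: k1 = f(x_n, y_n); k2 = f(x_n + h, y_n + h·k1); y_{n+1} = y_n + (h/2)·(k1 + k2).
x=0.000000, y=-1.600000:
  k1 = f(0.000000, -1.600000) = 0.112000
  k2 = f(0.370000, -1.558560) = 0.144693
  y ← -1.600000 + (0.37/2)·(0.112000 + 0.144693) = -1.552512
x=0.370000, y=-1.552512:
  k1 = f(0.370000, -1.552512) = 0.144270
  k2 = f(0.740000, -1.499132) = 0.247315
  y ← -1.552512 + (0.37/2)·(0.144270 + 0.247315) = -1.480069
x=0.740000, y=-1.480069:
  k1 = f(0.740000, -1.480069) = 0.245981
  k2 = f(1.110000, -1.389056) = 0.417580
  y ← -1.480069 + (0.37/2)·(0.245981 + 0.417580) = -1.357310
y(1.11) ≈ -1.3573

-1.3573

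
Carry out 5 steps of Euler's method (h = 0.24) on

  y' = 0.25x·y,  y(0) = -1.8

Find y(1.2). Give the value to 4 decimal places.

-2.0725

Euler: y_{n+1} = y_n + h·f(x_n, y_n).
x=0.000000, y=-1.800000: f=0.000000 → y ← -1.800000 + 0.24·0.000000 = -1.800000
x=0.240000, y=-1.800000: f=-0.108000 → y ← -1.800000 + 0.24·(-0.108000) = -1.825920
x=0.480000, y=-1.825920: f=-0.219110 → y ← -1.825920 + 0.24·(-0.219110) = -1.878506
x=0.720000, y=-1.878506: f=-0.338131 → y ← -1.878506 + 0.24·(-0.338131) = -1.959658
x=0.960000, y=-1.959658: f=-0.470318 → y ← -1.959658 + 0.24·(-0.470318) = -2.072534
y(1.2) ≈ -2.0725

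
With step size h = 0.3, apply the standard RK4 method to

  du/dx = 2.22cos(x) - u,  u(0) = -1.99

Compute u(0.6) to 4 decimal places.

RK4: k1 = f(x_n, u_n); k2 = f(x_n + h/2, u_n + (h/2)·k1); k3 = f(x_n + h/2, u_n + (h/2)·k2); k4 = f(x_n + h, u_n + h·k3); u_{n+1} = u_n + (h/6)·(k1 + 2k2 + 2k3 + k4).
x=0.000000, u=-1.990000:
  k1 = f(0.000000, -1.990000) = 4.210000
  k2 = f(0.150000, -1.358500) = 3.553572
  k3 = f(0.150000, -1.456964) = 3.652036
  k4 = f(0.300000, -0.894389) = 3.015236
  u ← -1.990000 + (0.3/6)·(k1 + 2k2 + 2k3 + k4) = -0.908177
x=0.300000, u=-0.908177:
  k1 = f(0.300000, -0.908177) = 3.029024
  k2 = f(0.450000, -0.453824) = 2.452816
  k3 = f(0.450000, -0.540255) = 2.539248
  k4 = f(0.600000, -0.146403) = 1.978648
  u ← -0.908177 + (0.3/6)·(k1 + 2k2 + 2k3 + k4) = -0.158587
u(0.6) ≈ -0.1586

-0.1586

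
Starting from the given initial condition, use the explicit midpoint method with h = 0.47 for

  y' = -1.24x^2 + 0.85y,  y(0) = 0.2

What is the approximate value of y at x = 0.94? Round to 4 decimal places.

Midpoint: k1 = f(x_n, y_n); k2 = f(x_n + h/2, y_n + (h/2)·k1); y_{n+1} = y_n + h·k2.
x=0.000000, y=0.200000:
  k1 = f(0.000000, 0.200000) = 0.170000
  k2 = f(0.235000, 0.239950) = 0.135479
  y ← 0.200000 + 0.47·0.135479 = 0.263675
x=0.470000, y=0.263675:
  k1 = f(0.470000, 0.263675) = -0.049792
  k2 = f(0.705000, 0.251974) = -0.402133
  y ← 0.263675 + 0.47·(-0.402133) = 0.074672
y(0.94) ≈ 0.0747

0.0747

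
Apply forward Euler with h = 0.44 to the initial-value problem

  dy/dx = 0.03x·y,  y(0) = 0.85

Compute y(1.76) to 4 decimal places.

Euler: y_{n+1} = y_n + h·f(x_n, y_n).
x=0.000000, y=0.850000: f=0.000000 → y ← 0.850000 + 0.44·0.000000 = 0.850000
x=0.440000, y=0.850000: f=0.011220 → y ← 0.850000 + 0.44·0.011220 = 0.854937
x=0.880000, y=0.854937: f=0.022570 → y ← 0.854937 + 0.44·0.022570 = 0.864868
x=1.320000, y=0.864868: f=0.034249 → y ← 0.864868 + 0.44·0.034249 = 0.879937
y(1.76) ≈ 0.8799

0.8799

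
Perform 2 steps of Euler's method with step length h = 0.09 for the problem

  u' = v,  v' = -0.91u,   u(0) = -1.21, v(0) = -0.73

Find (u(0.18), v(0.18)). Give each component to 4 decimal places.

Euler on (u,v): u_{n+1} = u_n + h·u', v_{n+1} = v_n + h·v'.
0.000000: (-1.210000, -0.730000); f=(-0.730000, 1.101100) → (-1.275700, -0.630901)
0.090000: (-1.275700, -0.630901); f=(-0.630901, 1.160887) → (-1.332481, -0.526421)
(u(0.18), v(0.18)) ≈ (-1.3325, -0.5264)

-1.3325, -0.5264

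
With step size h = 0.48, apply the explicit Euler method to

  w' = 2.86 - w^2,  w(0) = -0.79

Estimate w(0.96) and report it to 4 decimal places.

1.6175

Euler: w_{n+1} = w_n + h·f(x_n, w_n).
x=0.000000, w=-0.790000: f=2.235900 → w ← -0.790000 + 0.48·2.235900 = 0.283232
x=0.480000, w=0.283232: f=2.779780 → w ← 0.283232 + 0.48·2.779780 = 1.617526
w(0.96) ≈ 1.6175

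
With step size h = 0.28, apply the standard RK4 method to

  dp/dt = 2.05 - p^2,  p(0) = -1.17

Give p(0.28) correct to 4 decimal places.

-0.9075

RK4: k1 = f(t_n, p_n); k2 = f(t_n + h/2, p_n + (h/2)·k1); k3 = f(t_n + h/2, p_n + (h/2)·k2); k4 = f(t_n + h, p_n + h·k3); p_{n+1} = p_n + (h/6)·(k1 + 2k2 + 2k3 + k4).
t=0.000000, p=-1.170000:
  k1 = f(0.000000, -1.170000) = 0.681100
  k2 = f(0.140000, -1.074646) = 0.895136
  k3 = f(0.140000, -1.044681) = 0.958642
  k4 = f(0.280000, -0.901580) = 1.237153
  p ← -1.170000 + (0.28/6)·(k1 + 2k2 + 2k3 + k4) = -0.907462
p(0.28) ≈ -0.9075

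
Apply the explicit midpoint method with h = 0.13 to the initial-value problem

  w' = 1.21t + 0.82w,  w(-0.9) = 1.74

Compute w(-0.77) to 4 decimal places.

Midpoint: k1 = f(t_n, w_n); k2 = f(t_n + h/2, w_n + (h/2)·k1); w_{n+1} = w_n + h·k2.
t=-0.900000, w=1.740000:
  k1 = f(-0.900000, 1.740000) = 0.337800
  k2 = f(-0.835000, 1.761957) = 0.434455
  w ← 1.740000 + 0.13·0.434455 = 1.796479
w(-0.77) ≈ 1.7965

1.7965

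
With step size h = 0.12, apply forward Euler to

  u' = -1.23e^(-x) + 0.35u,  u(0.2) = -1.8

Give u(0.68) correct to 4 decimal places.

Euler: u_{n+1} = u_n + h·f(x_n, u_n).
x=0.200000, u=-1.800000: f=-1.637039 → u ← -1.800000 + 0.12·(-1.637039) = -1.996445
x=0.320000, u=-1.996445: f=-1.591919 → u ← -1.996445 + 0.12·(-1.591919) = -2.187475
x=0.440000, u=-2.187475: f=-1.557781 → u ← -2.187475 + 0.12·(-1.557781) = -2.374409
x=0.560000, u=-2.374409: f=-1.533630 → u ← -2.374409 + 0.12·(-1.533630) = -2.558444
u(0.68) ≈ -2.5584

-2.5584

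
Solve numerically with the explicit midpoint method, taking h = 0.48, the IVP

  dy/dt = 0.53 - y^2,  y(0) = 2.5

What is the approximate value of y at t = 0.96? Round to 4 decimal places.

Midpoint: k1 = f(t_n, y_n); k2 = f(t_n + h/2, y_n + (h/2)·k1); y_{n+1} = y_n + h·k2.
t=0.000000, y=2.500000:
  k1 = f(0.000000, 2.500000) = -5.720000
  k2 = f(0.240000, 1.127200) = -0.740580
  y ← 2.500000 + 0.48·(-0.740580) = 2.144522
t=0.480000, y=2.144522:
  k1 = f(0.480000, 2.144522) = -4.068973
  k2 = f(0.720000, 1.167968) = -0.834149
  y ← 2.144522 + 0.48·(-0.834149) = 1.744130
y(0.96) ≈ 1.7441

1.7441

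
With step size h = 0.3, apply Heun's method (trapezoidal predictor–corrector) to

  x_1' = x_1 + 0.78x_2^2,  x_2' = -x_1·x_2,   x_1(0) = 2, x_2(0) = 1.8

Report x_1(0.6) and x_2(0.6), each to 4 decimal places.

Heun on (x_1,x_2): k1 = f(t_n, state_n); k2 = f(t_n + h, state_n + h·k1); state_{n+1} = state_n + (h/2)·(k1 + k2).
0.000000: (2.000000, 1.800000)
  k1 = (4.527200, -3.600000)
  predictor → (3.358160, 0.720000)
  k2 = (3.762512, -2.417875)
  → (3.243457, 0.897319)
0.300000: (3.243457, 0.897319)
  k1 = (3.871498, -2.910415)
  predictor → (4.404906, 0.024194)
  k2 = (4.405363, -0.106574)
  → (4.484986, 0.444770)
(x_1(0.6), x_2(0.6)) ≈ (4.4850, 0.4448)

4.4850, 0.4448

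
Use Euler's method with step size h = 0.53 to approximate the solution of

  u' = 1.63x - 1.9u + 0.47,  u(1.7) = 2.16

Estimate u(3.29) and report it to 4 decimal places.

Euler: u_{n+1} = u_n + h·f(x_n, u_n).
x=1.700000, u=2.160000: f=-0.863000 → u ← 2.160000 + 0.53·(-0.863000) = 1.702610
x=2.230000, u=1.702610: f=0.869941 → u ← 1.702610 + 0.53·0.869941 = 2.163679
x=2.760000, u=2.163679: f=0.857810 → u ← 2.163679 + 0.53·0.857810 = 2.618318
u(3.29) ≈ 2.6183

2.6183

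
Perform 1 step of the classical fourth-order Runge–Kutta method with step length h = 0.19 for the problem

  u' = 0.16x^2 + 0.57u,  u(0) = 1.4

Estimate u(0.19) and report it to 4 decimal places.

1.5605

RK4: k1 = f(x_n, u_n); k2 = f(x_n + h/2, u_n + (h/2)·k1); k3 = f(x_n + h/2, u_n + (h/2)·k2); k4 = f(x_n + h, u_n + h·k3); u_{n+1} = u_n + (h/6)·(k1 + 2k2 + 2k3 + k4).
x=0.000000, u=1.400000:
  k1 = f(0.000000, 1.400000) = 0.798000
  k2 = f(0.095000, 1.475810) = 0.842656
  k3 = f(0.095000, 1.480052) = 0.845074
  k4 = f(0.190000, 1.560564) = 0.895297
  u ← 1.400000 + (0.19/6)·(k1 + 2k2 + 2k3 + k4) = 1.560511
u(0.19) ≈ 1.5605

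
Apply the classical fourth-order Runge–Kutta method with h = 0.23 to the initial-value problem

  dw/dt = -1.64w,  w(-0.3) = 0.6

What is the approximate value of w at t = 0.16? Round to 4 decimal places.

RK4: k1 = f(t_n, w_n); k2 = f(t_n + h/2, w_n + (h/2)·k1); k3 = f(t_n + h/2, w_n + (h/2)·k2); k4 = f(t_n + h, w_n + h·k3); w_{n+1} = w_n + (h/6)·(k1 + 2k2 + 2k3 + k4).
t=-0.300000, w=0.600000:
  k1 = f(-0.300000, 0.600000) = -0.984000
  k2 = f(-0.185000, 0.486840) = -0.798418
  k3 = f(-0.185000, 0.508182) = -0.833418
  k4 = f(-0.070000, 0.408314) = -0.669635
  w ← 0.600000 + (0.23/6)·(k1 + 2k2 + 2k3 + k4) = 0.411503
t=-0.070000, w=0.411503:
  k1 = f(-0.070000, 0.411503) = -0.674865
  k2 = f(0.045000, 0.333894) = -0.547586
  k3 = f(0.045000, 0.348531) = -0.571591
  k4 = f(0.160000, 0.280037) = -0.459261
  w ← 0.411503 + (0.23/6)·(k1 + 2k2 + 2k3 + k4) = 0.282225
w(0.16) ≈ 0.2822

0.2822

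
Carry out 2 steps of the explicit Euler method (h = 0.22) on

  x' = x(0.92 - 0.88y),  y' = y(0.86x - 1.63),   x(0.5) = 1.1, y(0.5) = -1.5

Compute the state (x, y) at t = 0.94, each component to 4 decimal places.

2.3795, -1.2132

Euler on (x,y): x_{n+1} = x_n + h·x', y_{n+1} = y_n + h·y'.
0.500000: (1.100000, -1.500000); f=(2.464000, 1.026000) → (1.642080, -1.274280)
0.720000: (1.642080, -1.274280); f=(3.352087, 0.277552) → (2.379539, -1.213218)
(x(0.94), y(0.94)) ≈ (2.3795, -1.2132)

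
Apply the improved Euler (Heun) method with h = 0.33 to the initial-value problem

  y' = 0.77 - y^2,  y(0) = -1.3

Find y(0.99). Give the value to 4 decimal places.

-9.8883

Heun: k1 = f(s_n, y_n); k2 = f(s_n + h, y_n + h·k1); y_{n+1} = y_n + (h/2)·(k1 + k2).
s=0.000000, y=-1.300000:
  k1 = f(0.000000, -1.300000) = -0.920000
  k2 = f(0.330000, -1.603600) = -1.801533
  y ← -1.300000 + (0.33/2)·(-0.920000 + (-1.801533)) = -1.749053
s=0.330000, y=-1.749053:
  k1 = f(0.330000, -1.749053) = -2.289186
  k2 = f(0.660000, -2.504484) = -5.502442
  y ← -1.749053 + (0.33/2)·(-2.289186 + (-5.502442)) = -3.034672
s=0.660000, y=-3.034672:
  k1 = f(0.660000, -3.034672) = -8.439232
  k2 = f(0.990000, -5.819618) = -33.097954
  y ← -3.034672 + (0.33/2)·(-8.439232 + (-33.097954)) = -9.888307
y(0.99) ≈ -9.8883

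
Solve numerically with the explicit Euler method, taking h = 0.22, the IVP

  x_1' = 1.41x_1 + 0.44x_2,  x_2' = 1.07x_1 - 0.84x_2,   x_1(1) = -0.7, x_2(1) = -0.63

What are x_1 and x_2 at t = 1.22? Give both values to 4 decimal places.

-0.9781, -0.6784

Euler on (x_1,x_2): x_1_{n+1} = x_1_n + h·x_1', x_2_{n+1} = x_2_n + h·x_2'.
1.000000: (-0.700000, -0.630000); f=(-1.264200, -0.219800) → (-0.978124, -0.678356)
(x_1(1.22), x_2(1.22)) ≈ (-0.9781, -0.6784)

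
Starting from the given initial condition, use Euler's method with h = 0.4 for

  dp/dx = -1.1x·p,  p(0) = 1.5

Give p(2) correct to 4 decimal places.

0.1119

Euler: p_{n+1} = p_n + h·f(x_n, p_n).
x=0.000000, p=1.500000: f=0.000000 → p ← 1.500000 + 0.4·0.000000 = 1.500000
x=0.400000, p=1.500000: f=-0.660000 → p ← 1.500000 + 0.4·(-0.660000) = 1.236000
x=0.800000, p=1.236000: f=-1.087680 → p ← 1.236000 + 0.4·(-1.087680) = 0.800928
x=1.200000, p=0.800928: f=-1.057225 → p ← 0.800928 + 0.4·(-1.057225) = 0.378038
x=1.600000, p=0.378038: f=-0.665347 → p ← 0.378038 + 0.4·(-0.665347) = 0.111899
p(2) ≈ 0.1119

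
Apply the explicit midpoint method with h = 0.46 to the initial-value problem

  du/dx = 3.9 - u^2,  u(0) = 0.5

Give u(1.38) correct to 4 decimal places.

1.7496

Midpoint: k1 = f(x_n, u_n); k2 = f(x_n + h/2, u_n + (h/2)·k1); u_{n+1} = u_n + h·k2.
x=0.000000, u=0.500000:
  k1 = f(0.000000, 0.500000) = 3.650000
  k2 = f(0.230000, 1.339500) = 2.105740
  u ← 0.500000 + 0.46·2.105740 = 1.468640
x=0.460000, u=1.468640:
  k1 = f(0.460000, 1.468640) = 1.743096
  k2 = f(0.690000, 1.869552) = 0.404774
  u ← 1.468640 + 0.46·0.404774 = 1.654836
x=0.920000, u=1.654836:
  k1 = f(0.920000, 1.654836) = 1.161516
  k2 = f(1.150000, 1.921985) = 0.205973
  u ← 1.654836 + 0.46·0.205973 = 1.749584
u(1.38) ≈ 1.7496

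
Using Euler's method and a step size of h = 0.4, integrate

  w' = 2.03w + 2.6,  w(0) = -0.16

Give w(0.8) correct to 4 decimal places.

Euler: w_{n+1} = w_n + h·f(t_n, w_n).
t=0.000000, w=-0.160000: f=2.275200 → w ← -0.160000 + 0.4·2.275200 = 0.750080
t=0.400000, w=0.750080: f=4.122662 → w ← 0.750080 + 0.4·4.122662 = 2.399145
w(0.8) ≈ 2.3991

2.3991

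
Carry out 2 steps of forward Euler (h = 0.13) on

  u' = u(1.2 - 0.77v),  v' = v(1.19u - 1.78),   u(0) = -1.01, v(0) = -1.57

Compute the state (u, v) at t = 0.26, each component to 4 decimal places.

-1.6608, -0.5417

Euler on (u,v): u_{n+1} = u_n + h·u', v_{n+1} = v_n + h·v'.
0.000000: (-1.010000, -1.570000); f=(-2.432989, 4.681583) → (-1.326289, -0.961394)
0.130000: (-1.326289, -0.961394); f=(-2.573363, 3.228634) → (-1.660826, -0.541672)
(u(0.26), v(0.26)) ≈ (-1.6608, -0.5417)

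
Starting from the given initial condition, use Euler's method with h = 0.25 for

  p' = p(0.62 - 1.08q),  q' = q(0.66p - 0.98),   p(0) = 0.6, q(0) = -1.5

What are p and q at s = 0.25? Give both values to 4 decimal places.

Euler on (p,q): p_{n+1} = p_n + h·p', q_{n+1} = q_n + h·q'.
0.000000: (0.600000, -1.500000); f=(1.344000, 0.876000) → (0.936000, -1.281000)
(p(0.25), q(0.25)) ≈ (0.9360, -1.2810)

0.9360, -1.2810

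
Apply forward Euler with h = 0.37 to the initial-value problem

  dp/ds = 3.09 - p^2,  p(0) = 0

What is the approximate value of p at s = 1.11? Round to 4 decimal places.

Euler: p_{n+1} = p_n + h·f(s_n, p_n).
s=0.000000, p=0.000000: f=3.090000 → p ← 0.000000 + 0.37·3.090000 = 1.143300
s=0.370000, p=1.143300: f=1.782865 → p ← 1.143300 + 0.37·1.782865 = 1.802960
s=0.740000, p=1.802960: f=-0.160665 → p ← 1.802960 + 0.37·(-0.160665) = 1.743514
p(1.11) ≈ 1.7435

1.7435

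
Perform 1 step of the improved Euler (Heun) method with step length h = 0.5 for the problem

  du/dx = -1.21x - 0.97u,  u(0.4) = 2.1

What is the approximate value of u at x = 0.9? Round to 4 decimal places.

0.9939

Heun: k1 = f(x_n, u_n); k2 = f(x_n + h, u_n + h·k1); u_{n+1} = u_n + (h/2)·(k1 + k2).
x=0.400000, u=2.100000:
  k1 = f(0.400000, 2.100000) = -2.521000
  k2 = f(0.900000, 0.839500) = -1.903315
  u ← 2.100000 + (0.5/2)·(-2.521000 + (-1.903315)) = 0.993921
u(0.9) ≈ 0.9939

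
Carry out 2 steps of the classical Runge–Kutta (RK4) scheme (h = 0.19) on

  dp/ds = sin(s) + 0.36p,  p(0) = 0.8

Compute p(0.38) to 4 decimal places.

RK4: k1 = f(s_n, p_n); k2 = f(s_n + h/2, p_n + (h/2)·k1); k3 = f(s_n + h/2, p_n + (h/2)·k2); k4 = f(s_n + h, p_n + h·k3); p_{n+1} = p_n + (h/6)·(k1 + 2k2 + 2k3 + k4).
s=0.000000, p=0.800000:
  k1 = f(0.000000, 0.800000) = 0.288000
  k2 = f(0.095000, 0.827360) = 0.392707
  k3 = f(0.095000, 0.837307) = 0.396288
  k4 = f(0.190000, 0.875295) = 0.503965
  p ← 0.800000 + (0.19/6)·(k1 + 2k2 + 2k3 + k4) = 0.875049
s=0.190000, p=0.875049:
  k1 = f(0.190000, 0.875049) = 0.503876
  k2 = f(0.285000, 0.922917) = 0.613407
  k3 = f(0.285000, 0.933322) = 0.617153
  k4 = f(0.380000, 0.992308) = 0.728151
  p ← 0.875049 + (0.19/6)·(k1 + 2k2 + 2k3 + k4) = 0.991998
p(0.38) ≈ 0.9920

0.9920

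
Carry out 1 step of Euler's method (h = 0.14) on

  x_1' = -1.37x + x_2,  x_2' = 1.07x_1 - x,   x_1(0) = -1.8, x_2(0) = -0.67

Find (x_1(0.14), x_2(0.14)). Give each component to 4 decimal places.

Euler on (x_1,x_2): x_1_{n+1} = x_1_n + h·x_1', x_2_{n+1} = x_2_n + h·x_2'.
0.000000: (-1.800000, -0.670000); f=(-0.670000, -1.926000) → (-1.893800, -0.939640)
(x_1(0.14), x_2(0.14)) ≈ (-1.8938, -0.9396)

-1.8938, -0.9396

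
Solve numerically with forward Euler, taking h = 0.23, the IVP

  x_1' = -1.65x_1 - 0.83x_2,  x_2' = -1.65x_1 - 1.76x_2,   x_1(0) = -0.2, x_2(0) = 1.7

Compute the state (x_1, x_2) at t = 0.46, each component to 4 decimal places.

-0.4860, 0.8177

Euler on (x_1,x_2): x_1_{n+1} = x_1_n + h·x_1', x_2_{n+1} = x_2_n + h·x_2'.
0.000000: (-0.200000, 1.700000); f=(-1.081000, -2.662000) → (-0.448630, 1.087740)
0.230000: (-0.448630, 1.087740); f=(-0.162585, -1.174183) → (-0.486024, 0.817678)
(x_1(0.46), x_2(0.46)) ≈ (-0.4860, 0.8177)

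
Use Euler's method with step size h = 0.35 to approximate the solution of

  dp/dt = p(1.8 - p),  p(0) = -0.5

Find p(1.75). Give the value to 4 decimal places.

-68.6027

Euler: p_{n+1} = p_n + h·f(t_n, p_n).
t=0.000000, p=-0.500000: f=-1.150000 → p ← -0.500000 + 0.35·(-1.150000) = -0.902500
t=0.350000, p=-0.902500: f=-2.439006 → p ← -0.902500 + 0.35·(-2.439006) = -1.756152
t=0.700000, p=-1.756152: f=-6.245144 → p ← -1.756152 + 0.35·(-6.245144) = -3.941953
t=1.050000, p=-3.941953: f=-22.634506 → p ← -3.941953 + 0.35·(-22.634506) = -11.864030
t=1.400000, p=-11.864030: f=-162.110461 → p ← -11.864030 + 0.35·(-162.110461) = -68.602691
p(1.75) ≈ -68.6027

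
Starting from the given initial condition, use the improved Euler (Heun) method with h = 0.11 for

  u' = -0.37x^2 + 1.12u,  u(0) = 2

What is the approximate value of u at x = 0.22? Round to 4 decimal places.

Heun: k1 = f(x_n, u_n); k2 = f(x_n + h, u_n + h·k1); u_{n+1} = u_n + (h/2)·(k1 + k2).
x=0.000000, u=2.000000:
  k1 = f(0.000000, 2.000000) = 2.240000
  k2 = f(0.110000, 2.246400) = 2.511491
  u ← 2.000000 + (0.11/2)·(2.240000 + 2.511491) = 2.261332
x=0.110000, u=2.261332:
  k1 = f(0.110000, 2.261332) = 2.528215
  k2 = f(0.220000, 2.539436) = 2.826260
  u ← 2.261332 + (0.11/2)·(2.528215 + 2.826260) = 2.555828
u(0.22) ≈ 2.5558

2.5558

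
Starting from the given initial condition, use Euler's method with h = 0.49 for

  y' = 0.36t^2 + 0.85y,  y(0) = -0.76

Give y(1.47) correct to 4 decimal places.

-1.9306

Euler: y_{n+1} = y_n + h·f(t_n, y_n).
t=0.000000, y=-0.760000: f=-0.646000 → y ← -0.760000 + 0.49·(-0.646000) = -1.076540
t=0.490000, y=-1.076540: f=-0.828623 → y ← -1.076540 + 0.49·(-0.828623) = -1.482565
t=0.980000, y=-1.482565: f=-0.914436 → y ← -1.482565 + 0.49·(-0.914436) = -1.930639
y(1.47) ≈ -1.9306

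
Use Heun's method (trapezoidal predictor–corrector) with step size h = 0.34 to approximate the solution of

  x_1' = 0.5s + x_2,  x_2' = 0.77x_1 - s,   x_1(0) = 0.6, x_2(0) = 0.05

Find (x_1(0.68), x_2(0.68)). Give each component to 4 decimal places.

Heun on (x_1,x_2): k1 = f(s_n, state_n); k2 = f(s_n + h, state_n + h·k1); state_{n+1} = state_n + (h/2)·(k1 + k2).
0.000000: (0.600000, 0.050000)
  k1 = (0.050000, 0.462000)
  predictor → (0.617000, 0.207080)
  k2 = (0.377080, 0.135090)
  → (0.672604, 0.151505)
0.340000: (0.672604, 0.151505)
  k1 = (0.321505, 0.177905)
  predictor → (0.781915, 0.211993)
  k2 = (0.551993, -0.077925)
  → (0.821098, 0.168502)
(x_1(0.68), x_2(0.68)) ≈ (0.8211, 0.1685)

0.8211, 0.1685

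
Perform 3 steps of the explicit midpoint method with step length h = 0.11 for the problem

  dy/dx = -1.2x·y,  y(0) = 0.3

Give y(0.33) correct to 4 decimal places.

0.2810

Midpoint: k1 = f(x_n, y_n); k2 = f(x_n + h/2, y_n + (h/2)·k1); y_{n+1} = y_n + h·k2.
x=0.000000, y=0.300000:
  k1 = f(0.000000, 0.300000) = 0.000000
  k2 = f(0.055000, 0.300000) = -0.019800
  y ← 0.300000 + 0.11·(-0.019800) = 0.297822
x=0.110000, y=0.297822:
  k1 = f(0.110000, 0.297822) = -0.039313
  k2 = f(0.165000, 0.295660) = -0.058541
  y ← 0.297822 + 0.11·(-0.058541) = 0.291383
x=0.220000, y=0.291383:
  k1 = f(0.220000, 0.291383) = -0.076925
  k2 = f(0.275000, 0.287152) = -0.094760
  y ← 0.291383 + 0.11·(-0.094760) = 0.280959
y(0.33) ≈ 0.2810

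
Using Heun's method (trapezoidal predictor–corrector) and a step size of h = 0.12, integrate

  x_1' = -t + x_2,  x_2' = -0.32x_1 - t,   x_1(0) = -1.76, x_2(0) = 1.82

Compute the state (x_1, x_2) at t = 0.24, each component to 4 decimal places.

-1.3385, 1.9099

Heun on (x_1,x_2): k1 = f(t_n, state_n); k2 = f(t_n + h, state_n + h·k1); state_{n+1} = state_n + (h/2)·(k1 + k2).
0.000000: (-1.760000, 1.820000)
  k1 = (1.820000, 0.563200)
  predictor → (-1.541600, 1.887584)
  k2 = (1.767584, 0.373312)
  → (-1.544745, 1.876191)
0.120000: (-1.544745, 1.876191)
  k1 = (1.756191, 0.374318)
  predictor → (-1.334002, 1.921109)
  k2 = (1.681109, 0.186881)
  → (-1.338507, 1.909863)
(x_1(0.24), x_2(0.24)) ≈ (-1.3385, 1.9099)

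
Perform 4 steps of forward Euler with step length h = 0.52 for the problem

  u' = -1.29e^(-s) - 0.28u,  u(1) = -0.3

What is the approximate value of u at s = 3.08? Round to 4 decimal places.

-0.5473

Euler: u_{n+1} = u_n + h·f(s_n, u_n).
s=1.000000, u=-0.300000: f=-0.390564 → u ← -0.300000 + 0.52·(-0.390564) = -0.503094
s=1.520000, u=-0.503094: f=-0.141272 → u ← -0.503094 + 0.52·(-0.141272) = -0.576555
s=2.040000, u=-0.576555: f=-0.006302 → u ← -0.576555 + 0.52·(-0.006302) = -0.579832
s=2.560000, u=-0.579832: f=0.062630 → u ← -0.579832 + 0.52·0.062630 = -0.547264
u(3.08) ≈ -0.5473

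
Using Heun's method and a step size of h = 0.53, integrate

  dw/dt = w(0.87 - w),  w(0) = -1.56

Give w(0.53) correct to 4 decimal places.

-6.7632

Heun: k1 = f(t_n, w_n); k2 = f(t_n + h, w_n + h·k1); w_{n+1} = w_n + (h/2)·(k1 + k2).
t=0.000000, w=-1.560000:
  k1 = f(0.000000, -1.560000) = -3.790800
  k2 = f(0.530000, -3.569124) = -15.843784
  w ← -1.560000 + (0.53/2)·(-3.790800 + (-15.843784)) = -6.763165
w(0.53) ≈ -6.7632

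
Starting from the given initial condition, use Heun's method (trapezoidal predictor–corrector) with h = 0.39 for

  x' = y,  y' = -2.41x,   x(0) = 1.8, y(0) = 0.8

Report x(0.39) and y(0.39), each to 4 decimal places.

1.7821, -1.0384

Heun on (x,y): k1 = f(s_n, state_n); k2 = f(s_n + h, state_n + h·k1); state_{n+1} = state_n + (h/2)·(k1 + k2).
0.000000: (1.800000, 0.800000)
  k1 = (0.800000, -4.338000)
  predictor → (2.112000, -0.891820)
  k2 = (-0.891820, -5.089920)
  → (1.782095, -1.038444)
(x(0.39), y(0.39)) ≈ (1.7821, -1.0384)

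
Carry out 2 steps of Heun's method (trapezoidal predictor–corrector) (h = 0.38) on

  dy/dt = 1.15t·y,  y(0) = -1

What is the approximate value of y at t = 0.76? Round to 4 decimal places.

Heun: k1 = f(t_n, y_n); k2 = f(t_n + h, y_n + h·k1); y_{n+1} = y_n + (h/2)·(k1 + k2).
t=0.000000, y=-1.000000:
  k1 = f(0.000000, -1.000000) = 0.000000
  k2 = f(0.380000, -1.000000) = -0.437000
  y ← -1.000000 + (0.38/2)·(0.000000 + (-0.437000)) = -1.083030
t=0.380000, y=-1.083030:
  k1 = f(0.380000, -1.083030) = -0.473284
  k2 = f(0.760000, -1.262878) = -1.103755
  y ← -1.083030 + (0.38/2)·(-0.473284 + (-1.103755)) = -1.382667
y(0.76) ≈ -1.3827

-1.3827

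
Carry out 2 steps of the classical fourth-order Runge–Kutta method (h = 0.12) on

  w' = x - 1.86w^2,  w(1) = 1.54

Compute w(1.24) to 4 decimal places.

RK4: k1 = f(x_n, w_n); k2 = f(x_n + h/2, w_n + (h/2)·k1); k3 = f(x_n + h/2, w_n + (h/2)·k2); k4 = f(x_n + h, w_n + h·k3); w_{n+1} = w_n + (h/6)·(k1 + 2k2 + 2k3 + k4).
x=1.000000, w=1.540000:
  k1 = f(1.000000, 1.540000) = -3.411176
  k2 = f(1.060000, 1.335329) = -2.256575
  k3 = f(1.060000, 1.404606) = -2.609625
  k4 = f(1.120000, 1.226845) = -1.679577
  w ← 1.540000 + (0.12/6)·(k1 + 2k2 + 2k3 + k4) = 1.243537
x=1.120000, w=1.243537:
  k1 = f(1.120000, 1.243537) = -1.756275
  k2 = f(1.180000, 1.138160) = -1.229461
  k3 = f(1.180000, 1.169769) = -1.365150
  k4 = f(1.240000, 1.079719) = -0.928375
  w ← 1.243537 + (0.12/6)·(k1 + 2k2 + 2k3 + k4) = 1.086060
w(1.24) ≈ 1.0861

1.0861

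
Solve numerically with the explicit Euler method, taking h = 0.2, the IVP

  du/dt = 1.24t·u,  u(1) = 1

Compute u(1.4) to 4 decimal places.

Euler: u_{n+1} = u_n + h·f(t_n, u_n).
t=1.000000, u=1.000000: f=1.240000 → u ← 1.000000 + 0.2·1.240000 = 1.248000
t=1.200000, u=1.248000: f=1.857024 → u ← 1.248000 + 0.2·1.857024 = 1.619405
u(1.4) ≈ 1.6194

1.6194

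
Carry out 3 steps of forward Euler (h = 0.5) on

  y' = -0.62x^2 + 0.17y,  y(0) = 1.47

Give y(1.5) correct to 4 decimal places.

1.4835

Euler: y_{n+1} = y_n + h·f(x_n, y_n).
x=0.000000, y=1.470000: f=0.249900 → y ← 1.470000 + 0.5·0.249900 = 1.594950
x=0.500000, y=1.594950: f=0.116141 → y ← 1.594950 + 0.5·0.116141 = 1.653021
x=1.000000, y=1.653021: f=-0.338986 → y ← 1.653021 + 0.5·(-0.338986) = 1.483528
y(1.5) ≈ 1.4835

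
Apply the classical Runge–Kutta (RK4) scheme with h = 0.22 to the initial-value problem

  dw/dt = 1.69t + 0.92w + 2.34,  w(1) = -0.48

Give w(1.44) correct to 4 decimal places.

RK4: k1 = f(t_n, w_n); k2 = f(t_n + h/2, w_n + (h/2)·k1); k3 = f(t_n + h/2, w_n + (h/2)·k2); k4 = f(t_n + h, w_n + h·k3); w_{n+1} = w_n + (h/6)·(k1 + 2k2 + 2k3 + k4).
t=1.000000, w=-0.480000:
  k1 = f(1.000000, -0.480000) = 3.588400
  k2 = f(1.110000, -0.085276) = 4.137446
  k3 = f(1.110000, -0.024881) = 4.193010
  k4 = f(1.220000, 0.442462) = 4.808865
  w ← -0.480000 + (0.22/6)·(k1 + 2k2 + 2k3 + k4) = 0.438800
t=1.220000, w=0.438800:
  k1 = f(1.220000, 0.438800) = 4.805496
  k2 = f(1.330000, 0.967404) = 5.477712
  k3 = f(1.330000, 1.041348) = 5.545740
  k4 = f(1.440000, 1.658863) = 6.299754
  w ← 0.438800 + (0.22/6)·(k1 + 2k2 + 2k3 + k4) = 1.654379
w(1.44) ≈ 1.6544

1.6544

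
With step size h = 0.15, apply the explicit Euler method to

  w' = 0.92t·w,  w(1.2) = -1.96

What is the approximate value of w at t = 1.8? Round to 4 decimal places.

Euler: w_{n+1} = w_n + h·f(t_n, w_n).
t=1.200000, w=-1.960000: f=-2.163840 → w ← -1.960000 + 0.15·(-2.163840) = -2.284576
t=1.350000, w=-2.284576: f=-2.837443 → w ← -2.284576 + 0.15·(-2.837443) = -2.710193
t=1.500000, w=-2.710193: f=-3.740066 → w ← -2.710193 + 0.15·(-3.740066) = -3.271202
t=1.650000, w=-3.271202: f=-4.965685 → w ← -3.271202 + 0.15·(-4.965685) = -4.016055
w(1.8) ≈ -4.0161

-4.0161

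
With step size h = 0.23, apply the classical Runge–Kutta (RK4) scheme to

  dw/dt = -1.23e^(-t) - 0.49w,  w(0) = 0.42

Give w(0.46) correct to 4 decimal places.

-0.0673

RK4: k1 = f(t_n, w_n); k2 = f(t_n + h/2, w_n + (h/2)·k1); k3 = f(t_n + h/2, w_n + (h/2)·k2); k4 = f(t_n + h, w_n + h·k3); w_{n+1} = w_n + (h/6)·(k1 + 2k2 + 2k3 + k4).
t=0.000000, w=0.420000:
  k1 = f(0.000000, 0.420000) = -1.435800
  k2 = f(0.115000, 0.254883) = -1.221273
  k3 = f(0.115000, 0.279554) = -1.233362
  k4 = f(0.230000, 0.136327) = -1.044076
  w ← 0.420000 + (0.23/6)·(k1 + 2k2 + 2k3 + k4) = 0.136749
t=0.230000, w=0.136749:
  k1 = f(0.230000, 0.136749) = -1.044284
  k2 = f(0.345000, 0.016657) = -0.879273
  k3 = f(0.345000, 0.035633) = -0.888571
  k4 = f(0.460000, -0.067622) = -0.743344
  w ← 0.136749 + (0.23/6)·(k1 + 2k2 + 2k3 + k4) = -0.067311
w(0.46) ≈ -0.0673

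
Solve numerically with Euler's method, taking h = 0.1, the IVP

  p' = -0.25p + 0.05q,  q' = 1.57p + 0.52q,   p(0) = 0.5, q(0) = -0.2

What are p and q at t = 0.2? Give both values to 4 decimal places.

Euler on (p,q): p_{n+1} = p_n + h·p', q_{n+1} = q_n + h·q'.
0.000000: (0.500000, -0.200000); f=(-0.135000, 0.681000) → (0.486500, -0.131900)
0.100000: (0.486500, -0.131900); f=(-0.128220, 0.695217) → (0.473678, -0.062378)
(p(0.2), q(0.2)) ≈ (0.4737, -0.0624)

0.4737, -0.0624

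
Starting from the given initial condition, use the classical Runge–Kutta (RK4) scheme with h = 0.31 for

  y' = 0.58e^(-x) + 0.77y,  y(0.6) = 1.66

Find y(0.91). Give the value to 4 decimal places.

RK4: k1 = f(x_n, y_n); k2 = f(x_n + h/2, y_n + (h/2)·k1); k3 = f(x_n + h/2, y_n + (h/2)·k2); k4 = f(x_n + h, y_n + h·k3); y_{n+1} = y_n + (h/6)·(k1 + 2k2 + 2k3 + k4).
x=0.600000, y=1.660000:
  k1 = f(0.600000, 1.660000) = 1.596511
  k2 = f(0.755000, 1.907459) = 1.741350
  k3 = f(0.755000, 1.929909) = 1.758636
  k4 = f(0.910000, 2.205177) = 1.931451
  y ← 1.660000 + (0.31/6)·(k1 + 2k2 + 2k3 + k4) = 2.203943
y(0.91) ≈ 2.2039

2.2039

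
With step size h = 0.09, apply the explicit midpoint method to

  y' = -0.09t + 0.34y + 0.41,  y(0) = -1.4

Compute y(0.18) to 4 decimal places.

Midpoint: k1 = f(t_n, y_n); k2 = f(t_n + h/2, y_n + (h/2)·k1); y_{n+1} = y_n + h·k2.
t=0.000000, y=-1.400000:
  k1 = f(0.000000, -1.400000) = -0.066000
  k2 = f(0.045000, -1.402970) = -0.071060
  y ← -1.400000 + 0.09·(-0.071060) = -1.406395
t=0.090000, y=-1.406395:
  k1 = f(0.090000, -1.406395) = -0.076274
  k2 = f(0.135000, -1.409828) = -0.081491
  y ← -1.406395 + 0.09·(-0.081491) = -1.413730
y(0.18) ≈ -1.4137

-1.4137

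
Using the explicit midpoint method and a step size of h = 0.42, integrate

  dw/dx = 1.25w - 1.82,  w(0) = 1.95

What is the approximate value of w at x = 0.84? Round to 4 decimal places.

2.8219

Midpoint: k1 = f(x_n, w_n); k2 = f(x_n + h/2, w_n + (h/2)·k1); w_{n+1} = w_n + h·k2.
x=0.000000, w=1.950000:
  k1 = f(0.000000, 1.950000) = 0.617500
  k2 = f(0.210000, 2.079675) = 0.779594
  w ← 1.950000 + 0.42·0.779594 = 2.277429
x=0.420000, w=2.277429:
  k1 = f(0.420000, 2.277429) = 1.026787
  k2 = f(0.630000, 2.493055) = 1.296318
  w ← 2.277429 + 0.42·1.296318 = 2.821883
w(0.84) ≈ 2.8219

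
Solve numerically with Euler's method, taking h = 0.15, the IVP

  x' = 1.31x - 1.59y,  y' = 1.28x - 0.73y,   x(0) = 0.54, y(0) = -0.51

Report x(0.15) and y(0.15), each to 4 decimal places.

Euler on (x,y): x_{n+1} = x_n + h·x', y_{n+1} = y_n + h·y'.
0.000000: (0.540000, -0.510000); f=(1.518300, 1.063500) → (0.767745, -0.350475)
(x(0.15), y(0.15)) ≈ (0.7677, -0.3505)

0.7677, -0.3505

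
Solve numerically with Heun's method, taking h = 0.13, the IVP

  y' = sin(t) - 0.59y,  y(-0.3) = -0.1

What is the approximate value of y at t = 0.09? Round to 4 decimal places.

Heun: k1 = f(t_n, y_n); k2 = f(t_n + h, y_n + h·k1); y_{n+1} = y_n + (h/2)·(k1 + k2).
t=-0.300000, y=-0.100000:
  k1 = f(-0.300000, -0.100000) = -0.236520
  k2 = f(-0.170000, -0.130748) = -0.092041
  y ← -0.100000 + (0.13/2)·(-0.236520 + (-0.092041)) = -0.121356
t=-0.170000, y=-0.121356:
  k1 = f(-0.170000, -0.121356) = -0.097582
  k2 = f(-0.040000, -0.134042) = 0.039096
  y ← -0.121356 + (0.13/2)·(-0.097582 + 0.039096) = -0.125158
t=-0.040000, y=-0.125158:
  k1 = f(-0.040000, -0.125158) = 0.033854
  k2 = f(0.090000, -0.120757) = 0.161125
  y ← -0.125158 + (0.13/2)·(0.033854 + 0.161125) = -0.112484
y(0.09) ≈ -0.1125

-0.1125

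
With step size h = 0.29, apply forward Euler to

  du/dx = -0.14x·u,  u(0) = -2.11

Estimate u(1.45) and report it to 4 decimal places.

-1.8716

Euler: u_{n+1} = u_n + h·f(x_n, u_n).
x=0.000000, u=-2.110000: f=0.000000 → u ← -2.110000 + 0.29·0.000000 = -2.110000
x=0.290000, u=-2.110000: f=0.085666 → u ← -2.110000 + 0.29·0.085666 = -2.085157
x=0.580000, u=-2.085157: f=0.169315 → u ← -2.085157 + 0.29·0.169315 = -2.036056
x=0.870000, u=-2.036056: f=0.247992 → u ← -2.036056 + 0.29·0.247992 = -1.964138
x=1.160000, u=-1.964138: f=0.318976 → u ← -1.964138 + 0.29·0.318976 = -1.871635
u(1.45) ≈ -1.8716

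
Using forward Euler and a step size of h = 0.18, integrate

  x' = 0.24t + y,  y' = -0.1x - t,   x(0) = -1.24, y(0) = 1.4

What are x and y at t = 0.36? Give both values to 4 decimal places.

Euler on (x,y): x_{n+1} = x_n + h·x', y_{n+1} = y_n + h·y'.
0.000000: (-1.240000, 1.400000); f=(1.400000, 0.124000) → (-0.988000, 1.422320)
0.180000: (-0.988000, 1.422320); f=(1.465520, -0.081200) → (-0.724206, 1.407704)
(x(0.36), y(0.36)) ≈ (-0.7242, 1.4077)

-0.7242, 1.4077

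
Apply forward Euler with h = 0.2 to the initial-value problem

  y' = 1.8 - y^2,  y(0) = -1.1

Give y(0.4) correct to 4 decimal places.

-0.8149

Euler: y_{n+1} = y_n + h·f(x_n, y_n).
x=0.000000, y=-1.100000: f=0.590000 → y ← -1.100000 + 0.2·0.590000 = -0.982000
x=0.200000, y=-0.982000: f=0.835676 → y ← -0.982000 + 0.2·0.835676 = -0.814865
y(0.4) ≈ -0.8149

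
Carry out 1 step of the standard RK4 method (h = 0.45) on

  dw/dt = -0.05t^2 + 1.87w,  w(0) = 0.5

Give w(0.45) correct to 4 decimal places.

RK4: k1 = f(t_n, w_n); k2 = f(t_n + h/2, w_n + (h/2)·k1); k3 = f(t_n + h/2, w_n + (h/2)·k2); k4 = f(t_n + h, w_n + h·k3); w_{n+1} = w_n + (h/6)·(k1 + 2k2 + 2k3 + k4).
t=0.000000, w=0.500000:
  k1 = f(0.000000, 0.500000) = 0.935000
  k2 = f(0.225000, 0.710375) = 1.325870
  k3 = f(0.225000, 0.798321) = 1.490329
  k4 = f(0.450000, 1.170648) = 2.178986
  w ← 0.500000 + (0.45/6)·(k1 + 2k2 + 2k3 + k4) = 1.155979
w(0.45) ≈ 1.1560

1.1560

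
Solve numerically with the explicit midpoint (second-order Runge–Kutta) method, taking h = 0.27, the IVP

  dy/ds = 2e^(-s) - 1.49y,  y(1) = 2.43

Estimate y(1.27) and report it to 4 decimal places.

1.7827

Midpoint: k1 = f(s_n, y_n); k2 = f(s_n + h/2, y_n + (h/2)·k1); y_{n+1} = y_n + h·k2.
s=1.000000, y=2.430000:
  k1 = f(1.000000, 2.430000) = -2.884941
  k2 = f(1.135000, 2.040533) = -2.397550
  y ← 2.430000 + 0.27·(-2.397550) = 1.782662
y(1.27) ≈ 1.7827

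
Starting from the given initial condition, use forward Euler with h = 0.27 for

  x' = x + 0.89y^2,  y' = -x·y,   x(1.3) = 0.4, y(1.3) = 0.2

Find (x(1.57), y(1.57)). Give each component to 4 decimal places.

0.5176, 0.1784

Euler on (x,y): x_{n+1} = x_n + h·x', y_{n+1} = y_n + h·y'.
1.300000: (0.400000, 0.200000); f=(0.435600, -0.080000) → (0.517612, 0.178400)
(x(1.57), y(1.57)) ≈ (0.5176, 0.1784)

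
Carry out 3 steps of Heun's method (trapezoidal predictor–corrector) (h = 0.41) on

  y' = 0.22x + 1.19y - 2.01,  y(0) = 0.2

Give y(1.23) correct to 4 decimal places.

Heun: k1 = f(x_n, y_n); k2 = f(x_n + h, y_n + h·k1); y_{n+1} = y_n + (h/2)·(k1 + k2).
x=0.000000, y=0.200000:
  k1 = f(0.000000, 0.200000) = -1.772000
  k2 = f(0.410000, -0.526520) = -2.546359
  y ← 0.200000 + (0.41/2)·(-1.772000 + (-2.546359)) = -0.685264
x=0.410000, y=-0.685264:
  k1 = f(0.410000, -0.685264) = -2.735264
  k2 = f(0.820000, -1.806722) = -3.979599
  y ← -0.685264 + (0.41/2)·(-2.735264 + (-3.979599)) = -2.061810
x=0.820000, y=-2.061810:
  k1 = f(0.820000, -2.061810) = -4.283154
  k2 = f(1.230000, -3.817904) = -6.282705
  y ← -2.061810 + (0.41/2)·(-4.283154 + (-6.282705)) = -4.227812
y(1.23) ≈ -4.2278

-4.2278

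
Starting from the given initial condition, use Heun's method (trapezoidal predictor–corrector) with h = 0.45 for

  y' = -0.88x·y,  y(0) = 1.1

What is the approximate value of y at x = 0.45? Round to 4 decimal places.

Heun: k1 = f(x_n, y_n); k2 = f(x_n + h, y_n + h·k1); y_{n+1} = y_n + (h/2)·(k1 + k2).
x=0.000000, y=1.100000:
  k1 = f(0.000000, 1.100000) = 0.000000
  k2 = f(0.450000, 1.100000) = -0.435600
  y ← 1.100000 + (0.45/2)·(0.000000 + (-0.435600)) = 1.001990
y(0.45) ≈ 1.0020

1.0020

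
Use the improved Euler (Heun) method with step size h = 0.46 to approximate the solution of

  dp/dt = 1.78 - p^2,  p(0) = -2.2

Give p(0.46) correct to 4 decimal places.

-5.4878

Heun: k1 = f(t_n, p_n); k2 = f(t_n + h, p_n + h·k1); p_{n+1} = p_n + (h/2)·(k1 + k2).
t=0.000000, p=-2.200000:
  k1 = f(0.000000, -2.200000) = -3.060000
  k2 = f(0.460000, -3.607600) = -11.234778
  p ← -2.200000 + (0.46/2)·(-3.060000 + (-11.234778)) = -5.487799
p(0.46) ≈ -5.4878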